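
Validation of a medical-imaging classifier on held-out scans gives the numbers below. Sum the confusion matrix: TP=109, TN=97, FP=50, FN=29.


Total = TP + TN + FP + FN
= 109 + 97 + 50 + 29
= 285
(Predicted positive: 159, predicted negative: 126)

285


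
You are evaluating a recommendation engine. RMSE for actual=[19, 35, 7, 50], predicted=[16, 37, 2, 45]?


MSE = 63/4 = 15.75
RMSE = √(63/4) = 3.9686

3.9686


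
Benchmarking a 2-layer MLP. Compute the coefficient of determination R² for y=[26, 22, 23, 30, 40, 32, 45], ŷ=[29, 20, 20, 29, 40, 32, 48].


ȳ = 31.1429
SS_res = Σ(y-ŷ)² = 32
SS_tot = Σ(y-ȳ)² = 448.86
R² = 1 - SS_res/SS_tot = 1 - 0.0713 = 0.9287

0.9287


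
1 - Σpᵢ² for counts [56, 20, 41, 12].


Probabilities: [56/129, 20/129, 41/129, 12/129] ≈ [0.4341, 0.155, 0.3178, 0.093]
Σpᵢ² = (3136 + 400 + 1681 + 144)/129² = 5361/16641
Gini = 1 - Σpᵢ² = 1 - 5361/16641 = 0.6778

0.6778


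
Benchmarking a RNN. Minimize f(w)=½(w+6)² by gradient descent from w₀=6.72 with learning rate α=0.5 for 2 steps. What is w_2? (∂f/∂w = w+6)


step 1: grad = 6.72+6 = 12.72; w = 6.72 - 0.5·(12.72) = 0.36
step 2: grad = 0.36+6 = 6.36; w = 0.36 - 0.5·(6.36) = -2.82

-2.82


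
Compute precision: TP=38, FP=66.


Precision = TP/(TP+FP)
= 38/(38+66)
= 38/104 = 36.54%

36.54%


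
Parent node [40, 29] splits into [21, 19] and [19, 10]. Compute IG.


Parent = [40, 29], H_parent = 0.9816
H_left = 0.9982 (n=40), H_right = 0.9294 (n=29)
H_children = (40/69)·0.9982 + (29/69)·0.9294 = 0.9693
IG = 0.9816 - 0.9693 = 0.0123

0.0123


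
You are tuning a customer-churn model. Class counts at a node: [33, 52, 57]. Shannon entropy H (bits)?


Probabilities: [33/142, 52/142, 57/142] ≈ [0.2324, 0.3662, 0.4014]
H = -((33/142)·log₂(33/142) + (52/142)·log₂(52/142) + (57/142)·log₂(57/142))
  = 1.5486 bits

1.5486 bits


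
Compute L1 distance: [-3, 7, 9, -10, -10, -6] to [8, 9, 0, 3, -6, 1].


d = |-3-8| + |7-9| + |9-0| + |-10-3| + |-10+ 6| + |-6-1|
  = 11 + 2 + 9 + 13 + 4 + 7
  = 46

46


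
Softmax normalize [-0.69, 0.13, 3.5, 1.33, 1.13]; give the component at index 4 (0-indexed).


Exponentials: e^-0.69=0.5016, e^0.13=1.1388, e^3.5=33.1155, e^1.33=3.781, e^1.13=3.0957
Sum = 41.6326
Softmax = [0.012, 0.0274, 0.7954, 0.0908, 0.0744]
p[4] = 3.0957/41.6326 = 0.0744

0.0744


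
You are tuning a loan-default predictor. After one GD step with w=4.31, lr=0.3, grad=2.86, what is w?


w_new = w - α·∇
= 4.31 - 0.3·2.86
= 4.31 - 0.858
= 3.452

3.452


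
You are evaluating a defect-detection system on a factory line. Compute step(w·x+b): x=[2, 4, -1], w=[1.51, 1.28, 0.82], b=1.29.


z = (2)·(1.51) + (4)·(1.28) + (-1)·(0.82) + 1.29
  = 8.61
step(z) = 1 (z≥0)

1


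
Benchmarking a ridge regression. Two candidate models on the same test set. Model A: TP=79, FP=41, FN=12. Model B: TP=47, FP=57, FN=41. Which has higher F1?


Model A: P=79/120=0.6583, R=79/91=0.8681, F1=2PR/(P+R)=2TP/(2TP+FP+FN)=158/211=0.7488
Model B: P=47/104=0.4519, R=47/88=0.5341, F1=2PR/(P+R)=2TP/(2TP+FP+FN)=94/192=0.4896
0.7488 > 0.4896 → Model A

Model A


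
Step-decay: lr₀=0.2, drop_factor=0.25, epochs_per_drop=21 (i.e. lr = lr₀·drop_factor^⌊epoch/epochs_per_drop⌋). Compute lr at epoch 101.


n_drops = ⌊101/21⌋ = 4
lr = 0.2·0.25^4 = 0.2·0.00390625 = 0.00078125

0.00078125


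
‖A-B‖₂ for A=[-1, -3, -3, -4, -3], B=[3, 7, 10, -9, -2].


d = √((-1-3)² + (-3-7)² + (-3-10)² + (-4+ 9)² + (-3+ 2)²)
  = √(16 + 100 + 169 + 25 + 1)
  = √311 = 17.6352

17.6352


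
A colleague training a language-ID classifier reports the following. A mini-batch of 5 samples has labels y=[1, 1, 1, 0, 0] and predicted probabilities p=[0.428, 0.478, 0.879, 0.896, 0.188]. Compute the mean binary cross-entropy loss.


L[0] = -ln(0.428) = 0.8486
L[1] = -ln(0.478) = 0.7381
L[2] = -ln(0.879) = 0.129
L[3] = -ln(1-0.896) = -ln(0.104) = 2.2634
L[4] = -ln(1-0.188) = -ln(0.812) = 0.2083
mean = (0.8486 + 0.7381 + 0.129 + 2.2634 + 0.2083)/5 = 0.8375

0.8375


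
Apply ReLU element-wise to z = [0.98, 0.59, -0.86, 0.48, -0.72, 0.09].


ReLU(0.98) = max(0, 0.98) = 0.98
ReLU(0.59) = max(0, 0.59) = 0.59
ReLU(-0.86) = max(0, -0.86) = 0.0
ReLU(0.48) = max(0, 0.48) = 0.48
ReLU(-0.72) = max(0, -0.72) = 0.0
ReLU(0.09) = max(0, 0.09) = 0.09
result = [0.98, 0.59, 0.0, 0.48, 0.0, 0.09]

[0.98, 0.59, 0.0, 0.48, 0.0, 0.09]


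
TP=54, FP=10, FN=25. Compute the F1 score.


Precision = 54/64 = 0.8438
Recall = 54/79 = 0.6835
F1 = 2·P·R/(P+R) = 2·TP/(2·TP+FP+FN) = 108/(108+10+25) = 108/143 = 0.7552

0.7552


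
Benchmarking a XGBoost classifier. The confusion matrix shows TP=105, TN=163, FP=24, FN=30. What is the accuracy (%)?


Accuracy = (TP+TN)/(TP+TN+FP+FN)
= (105+163)/(322)
= 268/322 = 83.23%

83.23%


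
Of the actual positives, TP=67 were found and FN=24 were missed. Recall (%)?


Recall = TP/(TP+FN)
= 67/(67+24)
= 67/91 = 73.63%

73.63%


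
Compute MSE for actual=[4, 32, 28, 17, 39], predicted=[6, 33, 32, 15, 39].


Squared errors: (4-6)²=4, (32-33)²=1, (28-32)²=16, (17-15)²=4, (39-39)²=0
Sum = 25
MSE = 25/5 = 5

5


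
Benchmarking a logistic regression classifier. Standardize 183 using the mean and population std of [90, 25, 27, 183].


μ = 81.25, σ = 64.2976
z = (183 - 81.25)/64.2976 = 1.5825

1.5825


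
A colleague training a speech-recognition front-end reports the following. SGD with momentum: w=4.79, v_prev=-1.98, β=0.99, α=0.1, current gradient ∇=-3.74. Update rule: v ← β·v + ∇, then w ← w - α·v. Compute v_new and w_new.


v_new = 0.99·-1.98 - 3.74 = -1.9602 - 3.74 = -5.7002
w_new = 4.79 - 0.1·-5.7002 = 4.79 + 0.57002 = 5.36002

v_new=-5.7002, w_new=5.36002


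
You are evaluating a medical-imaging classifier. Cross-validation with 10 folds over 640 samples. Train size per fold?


Fold size = 640/10 = 64
Training per fold = 640 - 64 = 576

576


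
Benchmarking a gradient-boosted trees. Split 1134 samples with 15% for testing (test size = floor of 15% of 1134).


Test = ⌊1134·15/100⌋ = 170
Train = 1134 - 170 = 964

Train: 964, Test: 170


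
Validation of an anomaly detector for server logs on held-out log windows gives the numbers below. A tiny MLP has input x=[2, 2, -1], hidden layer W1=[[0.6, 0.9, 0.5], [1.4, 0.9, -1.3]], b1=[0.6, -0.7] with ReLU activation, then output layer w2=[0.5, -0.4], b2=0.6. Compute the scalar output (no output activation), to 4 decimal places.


z1[0] = (0.6)·(2) + (0.9)·(2) + (0.5)·(-1) + 0.6 = 3.1
z1[1] = (1.4)·(2) + (0.9)·(2) + (-1.3)·(-1) - 0.7 = 5.2
h = ReLU(z1) = [3.1, 5.2]
output = (0.5)·(3.1) + (-0.4)·(5.2) + 0.6 = 0.07

0.07


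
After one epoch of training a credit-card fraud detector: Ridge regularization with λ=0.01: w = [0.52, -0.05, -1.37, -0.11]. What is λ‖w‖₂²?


‖w‖₂² = (0.52)² + (-0.05)² + (-1.37)² + (-0.11)²
     = 0.2704 + 0.0025 + 1.8769 + 0.0121
     = 2.1619
λ·‖w‖₂² = 0.01·2.1619 = 0.021619

0.021619


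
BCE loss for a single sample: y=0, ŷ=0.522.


BCE = -[y·ln(p) + (1-y)·ln(1-p)]
= -0 - 1·ln(1-0.522)
= -ln(0.478) = 0.7381

0.7381


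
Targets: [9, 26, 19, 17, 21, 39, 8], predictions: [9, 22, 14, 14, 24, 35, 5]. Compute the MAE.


Absolute errors: |9-9|=0, |26-22|=4, |19-14|=5, |17-14|=3, |21-24|=3, |39-35|=4, |8-5|=3
Sum = 22
MAE = 22/7 = 22/7

22/7


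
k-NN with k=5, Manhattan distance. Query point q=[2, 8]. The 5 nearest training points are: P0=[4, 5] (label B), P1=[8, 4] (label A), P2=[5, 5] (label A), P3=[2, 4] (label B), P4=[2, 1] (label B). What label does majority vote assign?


d(q,P0) = 5  (label B)
d(q,P1) = 10  (label A)
d(q,P2) = 6  (label A)
d(q,P3) = 4  (label B)
d(q,P4) = 7  (label B)
Votes: A=2, B=3
Majority → B

B


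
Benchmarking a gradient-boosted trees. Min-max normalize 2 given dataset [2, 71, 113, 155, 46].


min=2, max=155
(2-2)/(155-2) = 0/153 = 0.0

0.0


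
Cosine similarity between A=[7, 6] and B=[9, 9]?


A·B = 7·9 + 6·9 = 117
‖A‖ = √85 = 9.2195, ‖B‖ = √162 = 12.7279
cos = 117/(√85·√162) = 117/√13770 = 0.9971

0.9971


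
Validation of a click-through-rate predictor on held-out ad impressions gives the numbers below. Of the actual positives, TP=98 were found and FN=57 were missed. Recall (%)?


Recall = TP/(TP+FN)
= 98/(98+57)
= 98/155 = 63.23%

63.23%


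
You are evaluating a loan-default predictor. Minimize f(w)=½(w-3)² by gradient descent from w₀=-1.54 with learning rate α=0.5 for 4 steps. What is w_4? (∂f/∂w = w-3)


step 1: grad = -1.54-3 = -4.54; w = -1.54 - 0.5·(-4.54) = 0.73
step 2: grad = 0.73-3 = -2.27; w = 0.73 - 0.5·(-2.27) = 1.865
step 3: grad = 1.865-3 = -1.135; w = 1.865 - 0.5·(-1.135) = 2.4325
step 4: grad = 2.4325-3 = -0.5675; w = 2.4325 - 0.5·(-0.5675) = 2.71625

2.71625


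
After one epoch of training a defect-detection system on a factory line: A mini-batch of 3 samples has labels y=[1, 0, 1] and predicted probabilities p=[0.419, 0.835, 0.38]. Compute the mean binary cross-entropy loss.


L[0] = -ln(0.419) = 0.8699
L[1] = -ln(1-0.835) = -ln(0.165) = 1.8018
L[2] = -ln(0.38) = 0.9676
mean = (0.8699 + 1.8018 + 0.9676)/3 = 1.2131

1.2131


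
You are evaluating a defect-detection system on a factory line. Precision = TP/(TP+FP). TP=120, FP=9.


Precision = TP/(TP+FP)
= 120/(120+9)
= 120/129 = 93.02%

93.02%


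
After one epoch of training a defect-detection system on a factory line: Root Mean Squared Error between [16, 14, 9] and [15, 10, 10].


MSE = 18/3 = 6
RMSE = √(18/3) = 2.4495

2.4495


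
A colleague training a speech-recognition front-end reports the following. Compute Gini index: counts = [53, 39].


Probabilities: [53/92, 39/92] ≈ [0.5761, 0.4239]
Σpᵢ² = (2809 + 1521)/92² = 4330/8464
Gini = 1 - Σpᵢ² = 1 - 4330/8464 = 0.4884

0.4884


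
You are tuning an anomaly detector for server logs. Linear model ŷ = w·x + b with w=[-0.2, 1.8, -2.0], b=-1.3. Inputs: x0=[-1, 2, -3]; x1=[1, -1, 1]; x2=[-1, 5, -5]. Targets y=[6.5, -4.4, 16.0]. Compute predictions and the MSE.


ŷ0 = (-0.2)·(-1) + (1.8)·(2) + (-2.0)·(-3) - 1.3 = 8.5
ŷ1 = (-0.2)·(1) + (1.8)·(-1) + (-2.0)·(1) - 1.3 = -5.3
ŷ2 = (-0.2)·(-1) + (1.8)·(5) + (-2.0)·(-5) - 1.3 = 17.9
errors² = [4.0, 0.81, 3.61]
MSE = 8.4200/3 = 2.8067

2.8067


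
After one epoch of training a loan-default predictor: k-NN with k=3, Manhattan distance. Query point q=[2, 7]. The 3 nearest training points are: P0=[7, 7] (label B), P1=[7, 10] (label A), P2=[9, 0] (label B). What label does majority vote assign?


d(q,P0) = 5  (label B)
d(q,P1) = 8  (label A)
d(q,P2) = 14  (label B)
Votes: A=1, B=2
Majority → B

B


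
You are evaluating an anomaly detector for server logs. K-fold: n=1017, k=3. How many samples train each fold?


Fold size = 1017/3 = 339
Training per fold = 1017 - 339 = 678

678


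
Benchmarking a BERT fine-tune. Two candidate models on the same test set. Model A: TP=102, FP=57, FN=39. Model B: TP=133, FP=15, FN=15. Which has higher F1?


Model A: P=102/159=0.6415, R=102/141=0.7234, F1=2PR/(P+R)=2TP/(2TP+FP+FN)=204/300=0.68
Model B: P=133/148=0.8986, R=133/148=0.8986, F1=2PR/(P+R)=2TP/(2TP+FP+FN)=266/296=0.8986
0.68 < 0.8986 → Model B

Model B


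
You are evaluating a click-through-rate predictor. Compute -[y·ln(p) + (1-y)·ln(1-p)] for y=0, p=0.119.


BCE = -[y·ln(p) + (1-y)·ln(1-p)]
= -0 - 1·ln(1-0.119)
= -ln(0.881) = 0.1267

0.1267


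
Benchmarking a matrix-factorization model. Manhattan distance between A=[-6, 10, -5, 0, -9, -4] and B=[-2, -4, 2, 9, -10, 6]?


d = |-6+ 2| + |10+ 4| + |-5-2| + |0-9| + |-9+ 10| + |-4-6|
  = 4 + 14 + 7 + 9 + 1 + 10
  = 45

45


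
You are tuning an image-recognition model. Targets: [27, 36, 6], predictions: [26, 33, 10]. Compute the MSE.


Squared errors: (27-26)²=1, (36-33)²=9, (6-10)²=16
Sum = 26
MSE = 26/3 = 26/3

26/3


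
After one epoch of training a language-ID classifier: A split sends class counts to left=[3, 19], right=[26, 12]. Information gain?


Parent = [29, 31], H_parent = 0.9992
H_left = 0.5746 (n=22), H_right = 0.8997 (n=38)
H_children = (22/60)·0.5746 + (38/60)·0.8997 = 0.7805
IG = 0.9992 - 0.7805 = 0.2187

0.2187


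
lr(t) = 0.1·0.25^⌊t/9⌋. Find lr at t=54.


n_drops = ⌊54/9⌋ = 6
lr = 0.1·0.25^6 = 0.1·0.000244140625 = 0.0000244140625

0.0000244140625


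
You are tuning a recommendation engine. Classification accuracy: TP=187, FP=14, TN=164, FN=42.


Accuracy = (TP+TN)/(TP+TN+FP+FN)
= (187+164)/(407)
= 351/407 = 86.24%

86.24%


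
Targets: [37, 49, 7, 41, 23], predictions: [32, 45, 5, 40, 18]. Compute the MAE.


Absolute errors: |37-32|=5, |49-45|=4, |7-5|=2, |41-40|=1, |23-18|=5
Sum = 17
MAE = 17/5 = 17/5

17/5


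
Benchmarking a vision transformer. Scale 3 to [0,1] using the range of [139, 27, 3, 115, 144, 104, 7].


min=3, max=144
(3-3)/(144-3) = 0/141 = 0.0

0.0


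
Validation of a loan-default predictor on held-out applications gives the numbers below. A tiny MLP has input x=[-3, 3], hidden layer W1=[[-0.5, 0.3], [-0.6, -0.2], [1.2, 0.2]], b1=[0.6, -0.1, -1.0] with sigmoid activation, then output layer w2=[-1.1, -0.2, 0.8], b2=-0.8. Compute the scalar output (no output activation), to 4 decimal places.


z1[0] = (-0.5)·(-3) + (0.3)·(3) + 0.6 = 3.0
z1[1] = (-0.6)·(-3) + (-0.2)·(3) - 0.1 = 1.1
z1[2] = (1.2)·(-3) + (0.2)·(3) - 1.0 = -4.0
h = sigmoid(z1) = [0.9526, 0.7503, 0.018]
output = (-1.1)·(0.9526) + (-0.2)·(0.7503) + (0.8)·(0.018) - 0.8 = -1.9835

-1.9835


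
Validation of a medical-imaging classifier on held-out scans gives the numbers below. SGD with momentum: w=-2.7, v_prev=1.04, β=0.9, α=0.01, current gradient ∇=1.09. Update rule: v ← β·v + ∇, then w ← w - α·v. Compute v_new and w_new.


v_new = 0.9·1.04 + 1.09 = 0.936 + 1.09 = 2.026
w_new = -2.7 - 0.01·2.026 = -2.7 - 0.02026 = -2.72026

v_new=2.026, w_new=-2.72026


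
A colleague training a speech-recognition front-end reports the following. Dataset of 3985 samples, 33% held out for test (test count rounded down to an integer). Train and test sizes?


Test = ⌊3985·33/100⌋ = 1315
Train = 3985 - 1315 = 2670

Train: 2670, Test: 1315


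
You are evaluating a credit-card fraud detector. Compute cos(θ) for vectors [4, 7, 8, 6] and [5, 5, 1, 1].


A·B = 4·5 + 7·5 + 8·1 + 6·1 = 69
‖A‖ = √165 = 12.8452, ‖B‖ = √52 = 7.2111
cos = 69/(√165·√52) = 69/√8580 = 0.7449

0.7449


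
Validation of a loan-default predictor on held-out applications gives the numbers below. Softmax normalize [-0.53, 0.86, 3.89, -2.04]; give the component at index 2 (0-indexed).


Exponentials: e^-0.53=0.5886, e^0.86=2.3632, e^3.89=48.9109, e^-2.04=0.13
Sum = 51.9927
Softmax = [0.0113, 0.0455, 0.9407, 0.0025]
p[2] = 48.9109/51.9927 = 0.9407

0.9407


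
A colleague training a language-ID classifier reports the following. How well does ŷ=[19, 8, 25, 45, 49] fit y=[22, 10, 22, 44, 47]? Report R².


ȳ = 29
SS_res = Σ(y-ŷ)² = 27
SS_tot = Σ(y-ȳ)² = 1008
R² = 1 - SS_res/SS_tot = 1 - 0.0268 = 0.9732

0.9732


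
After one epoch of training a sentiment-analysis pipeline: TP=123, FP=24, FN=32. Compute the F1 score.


Precision = 123/147 = 0.8367
Recall = 123/155 = 0.7935
F1 = 2·P·R/(P+R) = 2·TP/(2·TP+FP+FN) = 246/(246+24+32) = 246/302 = 0.8146

0.8146


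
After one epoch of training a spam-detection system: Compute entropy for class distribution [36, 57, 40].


Probabilities: [36/133, 57/133, 40/133] ≈ [0.2707, 0.4286, 0.3008]
H = -((36/133)·log₂(36/133) + (57/133)·log₂(57/133) + (40/133)·log₂(40/133))
  = 1.5555 bits

1.5555 bits


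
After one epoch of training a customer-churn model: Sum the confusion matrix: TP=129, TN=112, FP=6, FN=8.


Total = TP + TN + FP + FN
= 129 + 112 + 6 + 8
= 255
(Predicted positive: 135, predicted negative: 120)

255


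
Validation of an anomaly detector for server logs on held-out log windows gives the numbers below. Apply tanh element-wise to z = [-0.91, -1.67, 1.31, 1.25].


tanh(-0.91) = -0.7211
tanh(-1.67) = -0.9316
tanh(1.31) = 0.8643
tanh(1.25) = 0.8483
result = [-0.7211, -0.9316, 0.8643, 0.8483]

[-0.7211, -0.9316, 0.8643, 0.8483]


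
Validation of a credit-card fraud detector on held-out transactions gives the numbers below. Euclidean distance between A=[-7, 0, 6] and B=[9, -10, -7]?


d = √((-7-9)² + (0+ 10)² + (6+ 7)²)
  = √(256 + 100 + 169)
  = √525 = 22.9129

22.9129


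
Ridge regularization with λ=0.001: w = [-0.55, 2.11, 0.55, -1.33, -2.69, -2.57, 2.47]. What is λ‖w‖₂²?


‖w‖₂² = (-0.55)² + (2.11)² + (0.55)² + (-1.33)² + (-2.69)² + (-2.57)² + (2.47)²
     = 0.3025 + 4.4521 + 0.3025 + 1.7689 + 7.2361 + 6.6049 + 6.1009
     = 26.7679
λ·‖w‖₂² = 0.001·26.7679 = 0.026768

0.026768


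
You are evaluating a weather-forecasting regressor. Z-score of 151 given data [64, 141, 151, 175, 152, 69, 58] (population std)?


μ = 115.7143, σ = 46.1418
z = (151 - 115.7143)/46.1418 = 0.7647

0.7647


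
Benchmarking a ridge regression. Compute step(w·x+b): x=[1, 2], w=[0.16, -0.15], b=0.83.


z = (1)·(0.16) + (2)·(-0.15) + 0.83
  = 0.69
step(z) = 1 (z≥0)

1


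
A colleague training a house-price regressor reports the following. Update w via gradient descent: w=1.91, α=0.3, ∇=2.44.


w_new = w - α·∇
= 1.91 - 0.3·2.44
= 1.91 - 0.732
= 1.178

1.178


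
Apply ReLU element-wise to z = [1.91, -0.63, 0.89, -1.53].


ReLU(1.91) = max(0, 1.91) = 1.91
ReLU(-0.63) = max(0, -0.63) = 0.0
ReLU(0.89) = max(0, 0.89) = 0.89
ReLU(-1.53) = max(0, -1.53) = 0.0
result = [1.91, 0.0, 0.89, 0.0]

[1.91, 0.0, 0.89, 0.0]


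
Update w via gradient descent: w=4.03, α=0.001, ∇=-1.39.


w_new = w - α·∇
= 4.03 - 0.001·-1.39
= 4.03 + 0.00139
= 4.03139

4.03139


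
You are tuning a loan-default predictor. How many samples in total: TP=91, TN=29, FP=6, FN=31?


Total = TP + TN + FP + FN
= 91 + 29 + 6 + 31
= 157
(Predicted positive: 97, predicted negative: 60)

157


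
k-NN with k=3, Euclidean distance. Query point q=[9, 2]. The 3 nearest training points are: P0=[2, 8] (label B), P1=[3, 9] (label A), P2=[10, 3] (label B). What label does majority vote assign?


d(q,P0) = 9.2195  (label B)
d(q,P1) = 9.2195  (label A)
d(q,P2) = 1.4142  (label B)
Votes: A=1, B=2
Majority → B

B


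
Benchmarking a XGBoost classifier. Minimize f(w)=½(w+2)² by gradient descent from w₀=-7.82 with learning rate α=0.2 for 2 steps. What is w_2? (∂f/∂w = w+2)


step 1: grad = -7.82+2 = -5.82; w = -7.82 - 0.2·(-5.82) = -6.656
step 2: grad = -6.656+2 = -4.656; w = -6.656 - 0.2·(-4.656) = -5.7248

-5.7248


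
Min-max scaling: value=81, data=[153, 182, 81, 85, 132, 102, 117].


min=81, max=182
(81-81)/(182-81) = 0/101 = 0.0

0.0


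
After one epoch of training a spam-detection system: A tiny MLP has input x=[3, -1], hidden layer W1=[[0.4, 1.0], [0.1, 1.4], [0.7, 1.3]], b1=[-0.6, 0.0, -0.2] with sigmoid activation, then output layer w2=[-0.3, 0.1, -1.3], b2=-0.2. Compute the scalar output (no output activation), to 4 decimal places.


z1[0] = (0.4)·(3) + (1.0)·(-1) - 0.6 = -0.4
z1[1] = (0.1)·(3) + (1.4)·(-1) + 0.0 = -1.1
z1[2] = (0.7)·(3) + (1.3)·(-1) - 0.2 = 0.6
h = sigmoid(z1) = [0.4013, 0.2497, 0.6457]
output = (-0.3)·(0.4013) + (0.1)·(0.2497) + (-1.3)·(0.6457) - 0.2 = -1.1348

-1.1348


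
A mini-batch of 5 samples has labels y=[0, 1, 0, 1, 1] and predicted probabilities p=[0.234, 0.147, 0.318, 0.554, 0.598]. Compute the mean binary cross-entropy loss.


L[0] = -ln(1-0.234) = -ln(0.766) = 0.2666
L[1] = -ln(0.147) = 1.9173
L[2] = -ln(1-0.318) = -ln(0.682) = 0.3827
L[3] = -ln(0.554) = 0.5906
L[4] = -ln(0.598) = 0.5142
mean = (0.2666 + 1.9173 + 0.3827 + 0.5906 + 0.5142)/5 = 0.7343

0.7343


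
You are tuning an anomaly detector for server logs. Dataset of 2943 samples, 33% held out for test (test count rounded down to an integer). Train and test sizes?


Test = ⌊2943·33/100⌋ = 971
Train = 2943 - 971 = 1972

Train: 1972, Test: 971


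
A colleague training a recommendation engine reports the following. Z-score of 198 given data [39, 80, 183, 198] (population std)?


μ = 125, σ = 67.2941
z = (198 - 125)/67.2941 = 1.0848

1.0848


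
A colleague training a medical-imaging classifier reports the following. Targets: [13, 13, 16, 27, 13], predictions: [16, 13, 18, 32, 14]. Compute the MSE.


Squared errors: (13-16)²=9, (13-13)²=0, (16-18)²=4, (27-32)²=25, (13-14)²=1
Sum = 39
MSE = 39/5 = 39/5

39/5


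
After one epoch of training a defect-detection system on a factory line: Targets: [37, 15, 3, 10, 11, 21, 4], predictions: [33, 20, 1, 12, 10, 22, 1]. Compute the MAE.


Absolute errors: |37-33|=4, |15-20|=5, |3-1|=2, |10-12|=2, |11-10|=1, |21-22|=1, |4-1|=3
Sum = 18
MAE = 18/7 = 18/7

18/7


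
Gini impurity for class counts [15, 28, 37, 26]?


Probabilities: [15/106, 28/106, 37/106, 26/106] ≈ [0.1415, 0.2642, 0.3491, 0.2453]
Σpᵢ² = (225 + 784 + 1369 + 676)/106² = 3054/11236
Gini = 1 - Σpᵢ² = 1 - 3054/11236 = 0.7282

0.7282


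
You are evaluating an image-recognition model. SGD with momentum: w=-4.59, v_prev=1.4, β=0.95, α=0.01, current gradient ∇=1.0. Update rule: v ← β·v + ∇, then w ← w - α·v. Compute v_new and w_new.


v_new = 0.95·1.4 + 1.0 = 1.33 + 1.0 = 2.33
w_new = -4.59 - 0.01·2.33 = -4.59 - 0.0233 = -4.6133

v_new=2.33, w_new=-4.6133


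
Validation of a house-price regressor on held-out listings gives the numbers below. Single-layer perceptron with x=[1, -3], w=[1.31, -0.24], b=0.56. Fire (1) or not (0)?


z = (1)·(1.31) + (-3)·(-0.24) + 0.56
  = 2.59
step(z) = 1 (z≥0)

1


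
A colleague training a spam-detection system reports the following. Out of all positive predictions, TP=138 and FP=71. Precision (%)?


Precision = TP/(TP+FP)
= 138/(138+71)
= 138/209 = 66.03%

66.03%


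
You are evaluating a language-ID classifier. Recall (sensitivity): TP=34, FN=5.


Recall = TP/(TP+FN)
= 34/(34+5)
= 34/39 = 87.18%

87.18%


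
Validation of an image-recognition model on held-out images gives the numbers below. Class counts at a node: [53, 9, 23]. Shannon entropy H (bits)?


Probabilities: [53/85, 9/85, 23/85] ≈ [0.6235, 0.1059, 0.2706]
H = -((53/85)·log₂(53/85) + (9/85)·log₂(9/85) + (23/85)·log₂(23/85))
  = 1.2782 bits

1.2782 bits


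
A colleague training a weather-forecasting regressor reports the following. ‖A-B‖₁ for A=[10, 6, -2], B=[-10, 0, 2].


d = |10+ 10| + |6-0| + |-2-2|
  = 20 + 6 + 4
  = 30

30


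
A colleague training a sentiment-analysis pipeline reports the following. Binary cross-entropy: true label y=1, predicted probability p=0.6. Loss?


BCE = -[y·ln(p) + (1-y)·ln(1-p)]
= -1·ln(0.6) - 0
= -ln(0.6) = 0.5108

0.5108


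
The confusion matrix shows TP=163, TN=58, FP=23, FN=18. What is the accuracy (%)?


Accuracy = (TP+TN)/(TP+TN+FP+FN)
= (163+58)/(262)
= 221/262 = 84.35%

84.35%


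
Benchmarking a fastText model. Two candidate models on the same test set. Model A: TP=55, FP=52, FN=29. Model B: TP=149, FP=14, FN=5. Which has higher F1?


Model A: P=55/107=0.514, R=55/84=0.6548, F1=2PR/(P+R)=2TP/(2TP+FP+FN)=110/191=0.5759
Model B: P=149/163=0.9141, R=149/154=0.9675, F1=2PR/(P+R)=2TP/(2TP+FP+FN)=298/317=0.9401
0.5759 < 0.9401 → Model B

Model B


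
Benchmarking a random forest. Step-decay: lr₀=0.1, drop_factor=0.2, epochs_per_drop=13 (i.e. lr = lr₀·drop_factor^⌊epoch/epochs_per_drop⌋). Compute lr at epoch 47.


n_drops = ⌊47/13⌋ = 3
lr = 0.1·0.2^3 = 0.1·0.008 = 0.0008

0.0008


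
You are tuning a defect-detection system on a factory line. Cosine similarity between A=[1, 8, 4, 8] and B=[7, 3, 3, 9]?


A·B = 1·7 + 8·3 + 4·3 + 8·9 = 115
‖A‖ = √145 = 12.0416, ‖B‖ = √148 = 12.1655
cos = 115/(√145·√148) = 115/√21460 = 0.785

0.785


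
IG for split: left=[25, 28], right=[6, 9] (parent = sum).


Parent = [31, 37], H_parent = 0.9944
H_left = 0.9977 (n=53), H_right = 0.971 (n=15)
H_children = (53/68)·0.9977 + (15/68)·0.971 = 0.9918
IG = 0.9944 - 0.9918 = 0.0026

0.0026


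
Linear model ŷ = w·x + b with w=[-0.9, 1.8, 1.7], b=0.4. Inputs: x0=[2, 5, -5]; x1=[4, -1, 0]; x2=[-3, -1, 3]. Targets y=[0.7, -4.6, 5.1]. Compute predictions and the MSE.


ŷ0 = (-0.9)·(2) + (1.8)·(5) + (1.7)·(-5) + 0.4 = -0.9
ŷ1 = (-0.9)·(4) + (1.8)·(-1) + (1.7)·(0) + 0.4 = -5.0
ŷ2 = (-0.9)·(-3) + (1.8)·(-1) + (1.7)·(3) + 0.4 = 6.4
errors² = [2.56, 0.16, 1.69]
MSE = 4.4100/3 = 1.47

1.47


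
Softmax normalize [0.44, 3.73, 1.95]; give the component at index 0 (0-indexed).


Exponentials: e^0.44=1.5527, e^3.73=41.6791, e^1.95=7.0287
Sum = 50.2605
Softmax = [0.0309, 0.8293, 0.1398]
p[0] = 1.5527/50.2605 = 0.0309

0.0309


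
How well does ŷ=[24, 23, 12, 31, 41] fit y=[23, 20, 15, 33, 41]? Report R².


ȳ = 26.4
SS_res = Σ(y-ŷ)² = 23
SS_tot = Σ(y-ȳ)² = 439.2
R² = 1 - SS_res/SS_tot = 1 - 0.0524 = 0.9476

0.9476


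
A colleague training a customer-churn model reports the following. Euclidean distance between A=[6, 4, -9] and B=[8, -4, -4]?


d = √((6-8)² + (4+ 4)² + (-9+ 4)²)
  = √(4 + 64 + 25)
  = √93 = 9.6437

9.6437


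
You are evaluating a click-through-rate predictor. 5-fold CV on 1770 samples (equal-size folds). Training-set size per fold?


Fold size = 1770/5 = 354
Training per fold = 1770 - 354 = 1416

1416


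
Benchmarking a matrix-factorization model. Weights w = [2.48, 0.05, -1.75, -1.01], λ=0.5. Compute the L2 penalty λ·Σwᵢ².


‖w‖₂² = (2.48)² + (0.05)² + (-1.75)² + (-1.01)²
     = 6.1504 + 0.0025 + 3.0625 + 1.0201
     = 10.2355
λ·‖w‖₂² = 0.5·10.2355 = 5.11775

5.11775


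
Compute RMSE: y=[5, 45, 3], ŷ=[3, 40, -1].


MSE = 45/3 = 15
RMSE = √(45/3) = 3.873

3.873


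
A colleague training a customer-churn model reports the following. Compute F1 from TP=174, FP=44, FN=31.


Precision = 174/218 = 0.7982
Recall = 174/205 = 0.8488
F1 = 2·P·R/(P+R) = 2·TP/(2·TP+FP+FN) = 348/(348+44+31) = 348/423 = 0.8227

0.8227


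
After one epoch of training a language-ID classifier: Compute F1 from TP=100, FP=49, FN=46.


Precision = 100/149 = 0.6711
Recall = 100/146 = 0.6849
F1 = 2·P·R/(P+R) = 2·TP/(2·TP+FP+FN) = 200/(200+49+46) = 200/295 = 0.678

0.678


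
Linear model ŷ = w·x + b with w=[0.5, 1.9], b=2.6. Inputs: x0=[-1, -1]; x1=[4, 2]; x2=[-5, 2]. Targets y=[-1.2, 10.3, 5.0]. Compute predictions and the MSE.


ŷ0 = (0.5)·(-1) + (1.9)·(-1) + 2.6 = 0.2
ŷ1 = (0.5)·(4) + (1.9)·(2) + 2.6 = 8.4
ŷ2 = (0.5)·(-5) + (1.9)·(2) + 2.6 = 3.9
errors² = [1.96, 3.61, 1.21]
MSE = 6.7800/3 = 2.26

2.26


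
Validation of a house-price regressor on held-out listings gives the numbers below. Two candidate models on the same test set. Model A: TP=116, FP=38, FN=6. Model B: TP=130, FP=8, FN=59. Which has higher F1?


Model A: P=116/154=0.7532, R=116/122=0.9508, F1=2PR/(P+R)=2TP/(2TP+FP+FN)=232/276=0.8406
Model B: P=130/138=0.942, R=130/189=0.6878, F1=2PR/(P+R)=2TP/(2TP+FP+FN)=260/327=0.7951
0.8406 > 0.7951 → Model A

Model A


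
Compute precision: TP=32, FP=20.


Precision = TP/(TP+FP)
= 32/(32+20)
= 32/52 = 61.54%

61.54%


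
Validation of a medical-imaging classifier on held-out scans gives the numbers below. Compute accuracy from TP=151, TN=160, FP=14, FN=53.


Accuracy = (TP+TN)/(TP+TN+FP+FN)
= (151+160)/(378)
= 311/378 = 82.28%

82.28%


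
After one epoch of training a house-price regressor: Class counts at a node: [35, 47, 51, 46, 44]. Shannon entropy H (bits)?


Probabilities: [35/223, 47/223, 51/223, 46/223, 44/223] ≈ [0.157, 0.2108, 0.2287, 0.2063, 0.1973]
H = -((35/223)·log₂(35/223) + (47/223)·log₂(47/223) + (51/223)·log₂(51/223) + (46/223)·log₂(46/223) + (44/223)·log₂(44/223))
  = 2.3113 bits

2.3113 bits


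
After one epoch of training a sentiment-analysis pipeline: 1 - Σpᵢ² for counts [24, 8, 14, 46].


Probabilities: [24/92, 8/92, 14/92, 46/92] ≈ [0.2609, 0.087, 0.1522, 0.5]
Σpᵢ² = (576 + 64 + 196 + 2116)/92² = 2952/8464
Gini = 1 - Σpᵢ² = 1 - 2952/8464 = 0.6512

0.6512


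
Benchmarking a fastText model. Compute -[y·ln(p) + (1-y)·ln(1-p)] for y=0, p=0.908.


BCE = -[y·ln(p) + (1-y)·ln(1-p)]
= -0 - 1·ln(1-0.908)
= -ln(0.092) = 2.386

2.386


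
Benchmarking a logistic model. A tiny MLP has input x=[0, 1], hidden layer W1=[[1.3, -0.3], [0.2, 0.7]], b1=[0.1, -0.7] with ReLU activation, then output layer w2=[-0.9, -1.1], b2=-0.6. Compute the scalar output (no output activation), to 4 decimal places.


z1[0] = (1.3)·(0) + (-0.3)·(1) + 0.1 = -0.2
z1[1] = (0.2)·(0) + (0.7)·(1) - 0.7 = 0.0
h = ReLU(z1) = [0.0, 0.0]
output = (-0.9)·(0.0) + (-1.1)·(0.0) - 0.6 = -0.6

-0.6


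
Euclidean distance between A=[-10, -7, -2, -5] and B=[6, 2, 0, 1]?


d = √((-10-6)² + (-7-2)² + (-2-0)² + (-5-1)²)
  = √(256 + 81 + 4 + 36)
  = √377 = 19.4165

19.4165


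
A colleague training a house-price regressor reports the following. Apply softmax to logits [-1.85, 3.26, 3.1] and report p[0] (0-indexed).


Exponentials: e^-1.85=0.1572, e^3.26=26.0495, e^3.1=22.198
Sum = 48.4047
Softmax = [0.0032, 0.5382, 0.4586]
p[0] = 0.1572/48.4047 = 0.0032

0.0032


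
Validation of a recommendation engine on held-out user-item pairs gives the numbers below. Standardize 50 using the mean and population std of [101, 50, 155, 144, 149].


μ = 119.8, σ = 39.7563
z = (50 - 119.8)/39.7563 = -1.7557

-1.7557


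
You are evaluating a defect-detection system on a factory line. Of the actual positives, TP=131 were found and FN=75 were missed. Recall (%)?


Recall = TP/(TP+FN)
= 131/(131+75)
= 131/206 = 63.59%

63.59%


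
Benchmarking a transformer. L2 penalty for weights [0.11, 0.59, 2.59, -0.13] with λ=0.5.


‖w‖₂² = (0.11)² + (0.59)² + (2.59)² + (-0.13)²
     = 0.0121 + 0.3481 + 6.7081 + 0.0169
     = 7.0852
λ·‖w‖₂² = 0.5·7.0852 = 3.5426

3.5426


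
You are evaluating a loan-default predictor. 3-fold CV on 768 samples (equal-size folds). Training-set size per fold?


Fold size = 768/3 = 256
Training per fold = 768 - 256 = 512

512


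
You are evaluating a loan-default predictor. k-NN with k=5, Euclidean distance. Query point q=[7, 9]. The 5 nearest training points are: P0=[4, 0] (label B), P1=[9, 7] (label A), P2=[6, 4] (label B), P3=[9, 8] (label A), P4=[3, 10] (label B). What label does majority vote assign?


d(q,P0) = 9.4868  (label B)
d(q,P1) = 2.8284  (label A)
d(q,P2) = 5.099  (label B)
d(q,P3) = 2.2361  (label A)
d(q,P4) = 4.1231  (label B)
Votes: A=2, B=3
Majority → B

B


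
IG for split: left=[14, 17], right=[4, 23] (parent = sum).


Parent = [18, 40], H_parent = 0.8936
H_left = 0.9932 (n=31), H_right = 0.6052 (n=27)
H_children = (31/58)·0.9932 + (27/58)·0.6052 = 0.8126
IG = 0.8936 - 0.8126 = 0.081

0.081


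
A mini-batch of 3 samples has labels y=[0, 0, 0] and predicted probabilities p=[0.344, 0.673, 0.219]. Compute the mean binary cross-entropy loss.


L[0] = -ln(1-0.344) = -ln(0.656) = 0.4216
L[1] = -ln(1-0.673) = -ln(0.327) = 1.1178
L[2] = -ln(1-0.219) = -ln(0.781) = 0.2472
mean = (0.4216 + 1.1178 + 0.2472)/3 = 0.5955

0.5955


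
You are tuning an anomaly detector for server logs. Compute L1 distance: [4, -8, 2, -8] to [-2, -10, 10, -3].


d = |4+ 2| + |-8+ 10| + |2-10| + |-8+ 3|
  = 6 + 2 + 8 + 5
  = 21

21


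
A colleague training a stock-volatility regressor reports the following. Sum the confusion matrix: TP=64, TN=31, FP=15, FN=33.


Total = TP + TN + FP + FN
= 64 + 31 + 15 + 33
= 143
(Predicted positive: 79, predicted negative: 64)

143


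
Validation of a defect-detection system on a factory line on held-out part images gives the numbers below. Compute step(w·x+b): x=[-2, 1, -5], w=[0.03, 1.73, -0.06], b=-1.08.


z = (-2)·(0.03) + (1)·(1.73) + (-5)·(-0.06) - 1.08
  = 0.89
step(z) = 1 (z≥0)

1


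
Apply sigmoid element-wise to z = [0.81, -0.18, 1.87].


σ(0.81) = 1/(1+e^-0.81) = 0.6921
σ(-0.18) = 1/(1+e^0.18) = 0.4551
σ(1.87) = 1/(1+e^-1.87) = 0.8665
result = [0.6921, 0.4551, 0.8665]

[0.6921, 0.4551, 0.8665]


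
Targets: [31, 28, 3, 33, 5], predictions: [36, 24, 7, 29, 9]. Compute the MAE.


Absolute errors: |31-36|=5, |28-24|=4, |3-7|=4, |33-29|=4, |5-9|=4
Sum = 21
MAE = 21/5 = 21/5

21/5


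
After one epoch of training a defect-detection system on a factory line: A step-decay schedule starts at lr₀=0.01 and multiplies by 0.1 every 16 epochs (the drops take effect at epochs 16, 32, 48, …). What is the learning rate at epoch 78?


n_drops = ⌊78/16⌋ = 4
lr = 0.01·0.1^4 = 0.01·0.0001 = 0.000001

0.000001


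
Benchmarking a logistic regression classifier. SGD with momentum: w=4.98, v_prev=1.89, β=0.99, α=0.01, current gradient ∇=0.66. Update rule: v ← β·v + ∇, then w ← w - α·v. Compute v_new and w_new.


v_new = 0.99·1.89 + 0.66 = 1.8711 + 0.66 = 2.5311
w_new = 4.98 - 0.01·2.5311 = 4.98 - 0.025311 = 4.954689

v_new=2.5311, w_new=4.954689


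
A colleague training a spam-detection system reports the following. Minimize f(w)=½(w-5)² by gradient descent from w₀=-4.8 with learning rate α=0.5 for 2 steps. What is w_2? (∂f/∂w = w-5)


step 1: grad = -4.8-5 = -9.8; w = -4.8 - 0.5·(-9.8) = 0.1
step 2: grad = 0.1-5 = -4.9; w = 0.1 - 0.5·(-4.9) = 2.55

2.55


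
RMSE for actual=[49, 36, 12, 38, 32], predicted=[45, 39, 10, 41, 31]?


MSE = 39/5 = 7.8
RMSE = √(39/5) = 2.7928

2.7928


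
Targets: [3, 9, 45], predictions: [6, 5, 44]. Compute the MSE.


Squared errors: (3-6)²=9, (9-5)²=16, (45-44)²=1
Sum = 26
MSE = 26/3 = 26/3

26/3


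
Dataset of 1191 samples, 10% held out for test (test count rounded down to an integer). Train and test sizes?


Test = ⌊1191·10/100⌋ = 119
Train = 1191 - 119 = 1072

Train: 1072, Test: 119


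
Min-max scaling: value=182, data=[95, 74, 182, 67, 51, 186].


min=51, max=186
(182-51)/(186-51) = 131/135 = 0.9704

0.9704


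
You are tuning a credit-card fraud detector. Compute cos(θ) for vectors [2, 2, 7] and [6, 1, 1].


A·B = 2·6 + 2·1 + 7·1 = 21
‖A‖ = √57 = 7.5498, ‖B‖ = √38 = 6.1644
cos = 21/(√57·√38) = 21/√2166 = 0.4512

0.4512


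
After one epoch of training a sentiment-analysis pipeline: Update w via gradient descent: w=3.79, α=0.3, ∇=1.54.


w_new = w - α·∇
= 3.79 - 0.3·1.54
= 3.79 - 0.462
= 3.328

3.328


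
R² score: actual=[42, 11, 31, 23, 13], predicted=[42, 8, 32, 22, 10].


ȳ = 24
SS_res = Σ(y-ŷ)² = 20
SS_tot = Σ(y-ȳ)² = 664
R² = 1 - SS_res/SS_tot = 1 - 0.0301 = 0.9699

0.9699


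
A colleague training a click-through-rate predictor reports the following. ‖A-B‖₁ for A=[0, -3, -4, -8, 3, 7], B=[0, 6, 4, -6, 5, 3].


d = |0-0| + |-3-6| + |-4-4| + |-8+ 6| + |3-5| + |7-3|
  = 0 + 9 + 8 + 2 + 2 + 4
  = 25

25


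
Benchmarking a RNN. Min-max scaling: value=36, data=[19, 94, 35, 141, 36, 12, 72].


min=12, max=141
(36-12)/(141-12) = 24/129 = 0.186

0.186


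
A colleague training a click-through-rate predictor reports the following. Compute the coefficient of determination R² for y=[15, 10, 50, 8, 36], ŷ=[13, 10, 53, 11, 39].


ȳ = 23.8
SS_res = Σ(y-ŷ)² = 31
SS_tot = Σ(y-ȳ)² = 1352.8
R² = 1 - SS_res/SS_tot = 1 - 0.0229 = 0.9771

0.9771


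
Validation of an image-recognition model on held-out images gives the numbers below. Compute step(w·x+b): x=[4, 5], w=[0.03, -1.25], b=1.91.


z = (4)·(0.03) + (5)·(-1.25) + 1.91
  = -4.22
step(z) = 0 (z<0)

0


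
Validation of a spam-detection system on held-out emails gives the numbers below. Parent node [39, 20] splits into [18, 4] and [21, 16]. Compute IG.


Parent = [39, 20], H_parent = 0.9238
H_left = 0.684 (n=22), H_right = 0.9868 (n=37)
H_children = (22/59)·0.684 + (37/59)·0.9868 = 0.8739
IG = 0.9238 - 0.8739 = 0.0499

0.0499


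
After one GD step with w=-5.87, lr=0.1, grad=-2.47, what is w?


w_new = w - α·∇
= -5.87 - 0.1·-2.47
= -5.87 + 0.247
= -5.623

-5.623


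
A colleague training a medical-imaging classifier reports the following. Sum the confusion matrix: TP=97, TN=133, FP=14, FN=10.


Total = TP + TN + FP + FN
= 97 + 133 + 14 + 10
= 254
(Predicted positive: 111, predicted negative: 143)

254


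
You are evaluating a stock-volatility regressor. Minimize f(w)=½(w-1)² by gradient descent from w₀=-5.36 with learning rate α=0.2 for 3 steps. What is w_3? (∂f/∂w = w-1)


step 1: grad = -5.36-1 = -6.36; w = -5.36 - 0.2·(-6.36) = -4.088
step 2: grad = -4.088-1 = -5.088; w = -4.088 - 0.2·(-5.088) = -3.0704
step 3: grad = -3.0704-1 = -4.0704; w = -3.0704 - 0.2·(-4.0704) = -2.25632

-2.25632


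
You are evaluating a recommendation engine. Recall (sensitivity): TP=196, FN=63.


Recall = TP/(TP+FN)
= 196/(196+63)
= 196/259 = 75.68%

75.68%


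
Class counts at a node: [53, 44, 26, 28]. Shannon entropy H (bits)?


Probabilities: [53/151, 44/151, 26/151, 28/151] ≈ [0.351, 0.2914, 0.1722, 0.1854]
H = -((53/151)·log₂(53/151) + (44/151)·log₂(44/151) + (26/151)·log₂(26/151) + (28/151)·log₂(28/151))
  = 1.9363 bits

1.9363 bits


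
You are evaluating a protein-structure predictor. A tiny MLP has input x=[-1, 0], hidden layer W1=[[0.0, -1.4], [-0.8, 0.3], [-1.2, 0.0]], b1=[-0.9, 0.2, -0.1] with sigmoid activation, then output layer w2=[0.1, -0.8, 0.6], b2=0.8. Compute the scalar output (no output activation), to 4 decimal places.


z1[0] = (0.0)·(-1) + (-1.4)·(0) - 0.9 = -0.9
z1[1] = (-0.8)·(-1) + (0.3)·(0) + 0.2 = 1.0
z1[2] = (-1.2)·(-1) + (0.0)·(0) - 0.1 = 1.1
h = sigmoid(z1) = [0.2891, 0.7311, 0.7503]
output = (0.1)·(0.2891) + (-0.8)·(0.7311) + (0.6)·(0.7503) + 0.8 = 0.6942

0.6942


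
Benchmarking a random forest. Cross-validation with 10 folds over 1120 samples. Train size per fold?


Fold size = 1120/10 = 112
Training per fold = 1120 - 112 = 1008

1008


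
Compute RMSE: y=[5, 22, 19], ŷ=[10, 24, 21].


MSE = 33/3 = 11
RMSE = √(33/3) = 3.3166

3.3166


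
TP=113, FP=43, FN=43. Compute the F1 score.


Precision = 113/156 = 0.7244
Recall = 113/156 = 0.7244
F1 = 2·P·R/(P+R) = 2·TP/(2·TP+FP+FN) = 226/(226+43+43) = 226/312 = 0.7244

0.7244


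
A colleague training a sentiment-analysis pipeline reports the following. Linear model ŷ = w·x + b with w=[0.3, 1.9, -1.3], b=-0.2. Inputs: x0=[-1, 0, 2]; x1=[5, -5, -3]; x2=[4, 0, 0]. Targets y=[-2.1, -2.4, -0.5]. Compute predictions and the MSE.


ŷ0 = (0.3)·(-1) + (1.9)·(0) + (-1.3)·(2) - 0.2 = -3.1
ŷ1 = (0.3)·(5) + (1.9)·(-5) + (-1.3)·(-3) - 0.2 = -4.3
ŷ2 = (0.3)·(4) + (1.9)·(0) + (-1.3)·(0) - 0.2 = 1.0
errors² = [1.0, 3.61, 2.25]
MSE = 6.8600/3 = 2.2867

2.2867


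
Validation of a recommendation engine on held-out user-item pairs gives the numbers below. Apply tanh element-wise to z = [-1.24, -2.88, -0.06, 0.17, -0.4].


tanh(-1.24) = -0.8455
tanh(-2.88) = -0.9937
tanh(-0.06) = -0.0599
tanh(0.17) = 0.1684
tanh(-0.4) = -0.3799
result = [-0.8455, -0.9937, -0.0599, 0.1684, -0.3799]

[-0.8455, -0.9937, -0.0599, 0.1684, -0.3799]


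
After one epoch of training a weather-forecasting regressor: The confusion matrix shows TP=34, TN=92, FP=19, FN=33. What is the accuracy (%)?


Accuracy = (TP+TN)/(TP+TN+FP+FN)
= (34+92)/(178)
= 126/178 = 70.79%

70.79%


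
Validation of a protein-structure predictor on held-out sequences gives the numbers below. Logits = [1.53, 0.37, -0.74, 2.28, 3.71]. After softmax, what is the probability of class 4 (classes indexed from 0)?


Exponentials: e^1.53=4.6182, e^0.37=1.4477, e^-0.74=0.4771, e^2.28=9.7767, e^3.71=40.8538
Sum = 57.1735
Softmax = [0.0808, 0.0253, 0.0083, 0.171, 0.7146]
p[4] = 40.8538/57.1735 = 0.7146

0.7146
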